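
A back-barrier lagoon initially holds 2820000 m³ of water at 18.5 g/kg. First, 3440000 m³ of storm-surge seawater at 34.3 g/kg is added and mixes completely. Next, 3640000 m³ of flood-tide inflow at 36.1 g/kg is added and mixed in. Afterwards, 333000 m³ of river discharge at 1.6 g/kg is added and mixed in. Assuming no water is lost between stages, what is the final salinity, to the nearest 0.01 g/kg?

Salt balance:
Initial salt = 2,820,000×18.5 = 52,170,000
After stage 1: salt = 52,170,000 + 3,440,000×34.3 = 170,162,000; volume = 6,260,000 m³; S = 27.182 g/kg
After stage 2: salt = 170,162,000 + 3,640,000×36.1 = 301,566,000; volume = 9,900,000 m³; S = 30.461 g/kg
After stage 3: salt = 301,566,000 + 333,000×1.6 = 302,098,800; volume = 10,233,000 m³
S = 302,098,800 / 10,233,000 = 29.522 g/kg

29.52 g/kg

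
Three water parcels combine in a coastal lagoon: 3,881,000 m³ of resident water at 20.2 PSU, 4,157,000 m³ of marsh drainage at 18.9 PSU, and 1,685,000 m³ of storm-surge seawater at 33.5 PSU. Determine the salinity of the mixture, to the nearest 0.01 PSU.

Conserving salt mass:
salt = 3,881,000×20.2 + 4,157,000×18.9 + 1,685,000×33.5 = 78,396,200 + 78,567,300 + 56,447,500 = 213,411,000
volume = 3,881,000 + 4,157,000 + 1,685,000 = 9,723,000 m³
S = 213,411,000 / 9,723,000 = 21.9491 PSU

21.95 PSU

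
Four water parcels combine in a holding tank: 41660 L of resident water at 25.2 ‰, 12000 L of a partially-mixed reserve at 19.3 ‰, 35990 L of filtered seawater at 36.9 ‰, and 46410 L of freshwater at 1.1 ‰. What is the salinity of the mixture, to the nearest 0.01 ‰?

19.55 ‰

Total salt / total volume:
salt = 41,660×25.2 + 12,000×19.3 + 35,990×36.9 + 46,410×1.1 = 1,049,832 + 231,600 + 1,328,031 + 51,051 = 2,660,514
volume = 41,660 + 12,000 + 35,990 + 46,410 = 136,060 L
S = 2,660,514 / 136,060 = 19.554 ‰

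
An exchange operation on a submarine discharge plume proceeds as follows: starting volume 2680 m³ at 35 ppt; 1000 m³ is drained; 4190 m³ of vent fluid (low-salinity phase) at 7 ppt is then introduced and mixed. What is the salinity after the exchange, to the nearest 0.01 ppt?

Remaining after removal: 1,680 m³ at 35 ppt (salt = 58,800)
After addition: salt = 58,800 + 4,190×7 = 88,130; volume = 5,870 m³
S = 88,130 / 5,870 = 15.0136 ppt

15.01 ppt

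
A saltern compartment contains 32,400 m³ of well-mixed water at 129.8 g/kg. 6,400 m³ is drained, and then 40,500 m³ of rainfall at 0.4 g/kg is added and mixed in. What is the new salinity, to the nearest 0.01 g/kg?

50.99 g/kg

Remaining after removal: 26,000 m³ at 129.8 g/kg (salt = 3,374,800)
After addition: salt = 3,374,800 + 40,500×0.4 = 3,391,000; volume = 66,500 m³
S = 3,391,000 / 66,500 = 50.9925 g/kg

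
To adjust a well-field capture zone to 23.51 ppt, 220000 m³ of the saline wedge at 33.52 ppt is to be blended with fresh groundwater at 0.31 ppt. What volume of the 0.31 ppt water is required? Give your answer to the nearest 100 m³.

94900 m³

Salt balance: 220,000×33.52 + V×0.31 = (220,000+V)×23.51
7,374,400 + 0.31V = 5,172,200 + 23.51V
2,202,200 = 23.2V
V = 94,922.41 m³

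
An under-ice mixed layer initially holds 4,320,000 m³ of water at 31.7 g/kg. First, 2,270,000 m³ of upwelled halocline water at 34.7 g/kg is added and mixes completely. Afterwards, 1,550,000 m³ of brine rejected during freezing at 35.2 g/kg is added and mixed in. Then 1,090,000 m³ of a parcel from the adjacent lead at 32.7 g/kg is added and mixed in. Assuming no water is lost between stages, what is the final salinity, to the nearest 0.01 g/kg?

Conserving salt mass:
Initial salt = 4,320,000×31.7 = 136,944,000
After stage 1: salt = 136,944,000 + 2,270,000×34.7 = 215,713,000; volume = 6,590,000 m³; S = 32.733 g/kg
After stage 2: salt = 215,713,000 + 1,550,000×35.2 = 270,273,000; volume = 8,140,000 m³; S = 33.203 g/kg
After stage 3: salt = 270,273,000 + 1,090,000×32.7 = 305,916,000; volume = 9,230,000 m³
S = 305,916,000 / 9,230,000 = 33.1437 g/kg

33.14 g/kg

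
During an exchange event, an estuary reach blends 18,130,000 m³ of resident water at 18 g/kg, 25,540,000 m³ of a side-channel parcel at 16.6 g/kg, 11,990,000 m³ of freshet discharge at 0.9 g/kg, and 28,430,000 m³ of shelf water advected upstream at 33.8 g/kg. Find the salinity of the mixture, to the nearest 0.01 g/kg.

20.48 g/kg

Salt balance:
salt = 18,130,000×18 + 25,540,000×16.6 + 11,990,000×0.9 + 28,430,000×33.8 = 326,340,000 + 423,964,000 + 10,791,000 + 960,934,000 = 1,722,029,000
volume = 18,130,000 + 25,540,000 + 11,990,000 + 28,430,000 = 84,090,000 m³
S = 1,722,029,000 / 84,090,000 = 20.4784 g/kg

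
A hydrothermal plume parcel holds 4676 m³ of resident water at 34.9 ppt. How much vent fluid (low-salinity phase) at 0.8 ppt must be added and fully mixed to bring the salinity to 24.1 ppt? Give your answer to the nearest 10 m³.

2170 m³

Salt balance: 4,676×34.9 + V×0.8 = (4,676+V)×24.1
163,192.4 + 0.8V = 112,691.6 + 24.1V
50,500.8 = 23.3V
V = 2,167.42 m³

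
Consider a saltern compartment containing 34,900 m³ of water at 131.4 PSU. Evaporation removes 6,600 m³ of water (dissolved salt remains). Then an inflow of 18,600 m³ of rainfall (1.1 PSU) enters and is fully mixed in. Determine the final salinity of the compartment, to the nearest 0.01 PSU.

98.22 PSU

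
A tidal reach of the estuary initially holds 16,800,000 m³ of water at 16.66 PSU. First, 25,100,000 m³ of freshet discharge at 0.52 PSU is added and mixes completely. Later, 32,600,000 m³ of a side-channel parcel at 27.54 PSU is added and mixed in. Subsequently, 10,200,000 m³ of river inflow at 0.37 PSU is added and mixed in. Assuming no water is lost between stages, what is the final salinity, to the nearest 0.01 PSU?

Mass of salt is conserved:
Initial salt = 16,800,000×16.66 = 279,888,000
After stage 1: salt = 279,888,000 + 25,100,000×0.52 = 292,940,000; volume = 41,900,000 m³; S = 6.991 PSU
After stage 2: salt = 292,940,000 + 32,600,000×27.54 = 1,190,744,000; volume = 74,500,000 m³; S = 15.983 PSU
After stage 3: salt = 1,190,744,000 + 10,200,000×0.37 = 1,194,518,000; volume = 84,700,000 m³
S = 1,194,518,000 / 84,700,000 = 14.1029 PSU

14.10 PSU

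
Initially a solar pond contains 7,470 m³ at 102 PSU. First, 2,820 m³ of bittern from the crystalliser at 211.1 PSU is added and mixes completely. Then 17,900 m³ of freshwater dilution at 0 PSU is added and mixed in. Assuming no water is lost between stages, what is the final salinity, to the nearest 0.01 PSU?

Weighted by volume,
Initial salt = 7,470×102 = 761,940
After stage 1: salt = 761,940 + 2,820×211.1 = 1,357,242; volume = 10,290 m³; S = 131.899 PSU
After stage 2: salt = 1,357,242 + 17,900×0 = 1,357,242; volume = 28,190 m³
S = 1,357,242 / 28,190 = 48.1462 PSU

48.15 PSU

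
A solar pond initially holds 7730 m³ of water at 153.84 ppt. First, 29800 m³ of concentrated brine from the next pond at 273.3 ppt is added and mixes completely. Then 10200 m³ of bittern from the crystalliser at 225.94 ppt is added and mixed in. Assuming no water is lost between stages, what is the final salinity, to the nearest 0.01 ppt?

Mass of salt is conserved:
Initial salt = 7,730×153.84 = 1,189,183.2
After stage 1: salt = 1,189,183.2 + 29,800×273.3 = 9,333,523.2; volume = 37,530 m³; S = 248.695 ppt
After stage 2: salt = 9,333,523.2 + 10,200×225.94 = 11,638,111.2; volume = 47,730 m³
S = 11,638,111.2 / 47,730 = 243.8322 ppt

243.83 ppt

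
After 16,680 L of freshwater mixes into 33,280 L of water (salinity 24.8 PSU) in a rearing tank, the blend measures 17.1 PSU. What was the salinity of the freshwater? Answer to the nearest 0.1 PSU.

Salt balance: 33,280×24.8 + 16,680×S = 49,960×17.1
825,344 + 16,680·S = 854,316
S = (854,316 − 825,344) / 16,680 = 1.7369 PSU

1.7 PSU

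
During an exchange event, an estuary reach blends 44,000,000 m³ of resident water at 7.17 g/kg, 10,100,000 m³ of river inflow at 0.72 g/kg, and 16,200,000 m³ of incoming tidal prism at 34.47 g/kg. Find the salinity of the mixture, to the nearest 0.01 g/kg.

Total salt / total volume:
salt = 44,000,000×7.17 + 10,100,000×0.72 + 16,200,000×34.47 = 315,480,000 + 7,272,000 + 558,414,000 = 881,166,000
volume = 44,000,000 + 10,100,000 + 16,200,000 = 70,300,000 m³
S = 881,166,000 / 70,300,000 = 12.5344 g/kg

12.53 g/kg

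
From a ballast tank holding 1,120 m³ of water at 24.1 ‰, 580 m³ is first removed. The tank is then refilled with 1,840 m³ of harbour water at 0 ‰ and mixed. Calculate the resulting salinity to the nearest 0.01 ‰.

5.47 ‰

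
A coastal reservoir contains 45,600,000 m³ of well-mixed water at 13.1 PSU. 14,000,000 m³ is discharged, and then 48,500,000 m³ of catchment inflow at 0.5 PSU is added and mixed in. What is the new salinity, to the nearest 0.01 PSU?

Remaining after removal: 31,600,000 m³ at 13.1 PSU (salt = 413,960,000)
After addition: salt = 413,960,000 + 48,500,000×0.5 = 438,210,000; volume = 80,100,000 m³
S = 438,210,000 / 80,100,000 = 5.4708 PSU

5.47 PSU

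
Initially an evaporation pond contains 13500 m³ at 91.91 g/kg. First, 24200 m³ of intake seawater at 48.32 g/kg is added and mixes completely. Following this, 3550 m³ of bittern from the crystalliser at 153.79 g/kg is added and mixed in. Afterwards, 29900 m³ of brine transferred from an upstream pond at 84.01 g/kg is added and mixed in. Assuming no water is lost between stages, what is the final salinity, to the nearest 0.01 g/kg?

Total salt / total volume:
Initial salt = 13,500×91.91 = 1,240,785
After stage 1: salt = 1,240,785 + 24,200×48.32 = 2,410,129; volume = 37,700 m³; S = 63.929 g/kg
After stage 2: salt = 2,410,129 + 3,550×153.79 = 2,956,083.5; volume = 41,250 m³; S = 71.663 g/kg
After stage 3: salt = 2,956,083.5 + 29,900×84.01 = 5,467,982.5; volume = 71,150 m³
S = 5,467,982.5 / 71,150 = 76.8515 g/kg

76.85 g/kg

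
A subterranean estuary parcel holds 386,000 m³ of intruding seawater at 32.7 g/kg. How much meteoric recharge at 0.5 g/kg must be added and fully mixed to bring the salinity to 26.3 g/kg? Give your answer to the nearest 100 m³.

95800 m³

Salt balance: 386,000×32.7 + V×0.5 = (386,000+V)×26.3
12,622,200 + 0.5V = 10,151,800 + 26.3V
2,470,400 = 25.8V
V = 95,751.94 m³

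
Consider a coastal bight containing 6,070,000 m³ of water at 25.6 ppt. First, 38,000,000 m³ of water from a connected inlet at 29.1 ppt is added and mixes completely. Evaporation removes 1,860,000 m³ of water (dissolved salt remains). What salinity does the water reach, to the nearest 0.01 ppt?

29.88 ppt

After mixing: salt = 6,070,000×25.6 + 38,000,000×29.1 = 1,261,192,000; volume = 44,070,000 m³
After evaporation: salt unchanged = 1,261,192,000; volume = 44,070,000 − 1,860,000 = 42,210,000 m³
S = 1,261,192,000 / 42,210,000 = 29.879 ppt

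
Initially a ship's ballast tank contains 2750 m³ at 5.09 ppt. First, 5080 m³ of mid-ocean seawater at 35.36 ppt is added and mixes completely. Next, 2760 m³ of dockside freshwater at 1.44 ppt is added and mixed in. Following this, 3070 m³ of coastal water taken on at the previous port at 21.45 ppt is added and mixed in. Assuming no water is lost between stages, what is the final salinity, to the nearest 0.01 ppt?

By conservation of dissolved salt,
Initial salt = 2,750×5.09 = 13,997.5
After stage 1: salt = 13,997.5 + 5,080×35.36 = 193,626.3; volume = 7,830 m³; S = 24.729 ppt
After stage 2: salt = 193,626.3 + 2,760×1.44 = 197,600.7; volume = 10,590 m³; S = 18.659 ppt
After stage 3: salt = 197,600.7 + 3,070×21.45 = 263,452.2; volume = 13,660 m³
S = 263,452.2 / 13,660 = 19.2864 ppt

19.29 ppt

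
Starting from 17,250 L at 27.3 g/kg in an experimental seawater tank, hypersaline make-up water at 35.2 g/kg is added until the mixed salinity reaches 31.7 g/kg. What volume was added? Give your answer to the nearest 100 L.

21700 L

Salt balance: 17,250×27.3 + V×35.2 = (17,250+V)×31.7
470,925 + 35.2V = 546,825 + 31.7V
75,900 = 3.5V
V = 21,685.71 L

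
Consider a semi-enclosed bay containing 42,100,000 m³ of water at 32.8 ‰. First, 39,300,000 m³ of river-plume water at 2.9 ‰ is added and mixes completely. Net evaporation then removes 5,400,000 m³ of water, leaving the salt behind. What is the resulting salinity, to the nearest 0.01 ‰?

19.67 ‰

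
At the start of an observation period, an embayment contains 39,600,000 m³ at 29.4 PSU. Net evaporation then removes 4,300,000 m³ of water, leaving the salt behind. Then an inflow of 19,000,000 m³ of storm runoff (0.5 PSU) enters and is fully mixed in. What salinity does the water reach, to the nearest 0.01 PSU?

21.62 PSU

After evaporation: salt = 39,600,000×29.4 = 1,164,240,000; volume = 39,600,000 − 4,300,000 = 35,300,000 m³
After mixing: salt = 1,164,240,000 + 19,000,000×0.5 = 1,173,740,000; volume = 35,300,000 + 19,000,000 = 54,300,000 m³
S = 1,173,740,000 / 54,300,000 = 21.6158 PSU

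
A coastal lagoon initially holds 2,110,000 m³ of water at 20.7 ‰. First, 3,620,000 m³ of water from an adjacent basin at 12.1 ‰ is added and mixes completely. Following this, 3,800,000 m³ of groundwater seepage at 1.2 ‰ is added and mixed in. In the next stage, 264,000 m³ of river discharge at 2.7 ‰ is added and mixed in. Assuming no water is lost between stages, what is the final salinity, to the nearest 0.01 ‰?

By conservation of dissolved salt,
Initial salt = 2,110,000×20.7 = 43,677,000
After stage 1: salt = 43,677,000 + 3,620,000×12.1 = 87,479,000; volume = 5,730,000 m³; S = 15.267 ‰
After stage 2: salt = 87,479,000 + 3,800,000×1.2 = 92,039,000; volume = 9,530,000 m³; S = 9.658 ‰
After stage 3: salt = 92,039,000 + 264,000×2.7 = 92,751,800; volume = 9,794,000 m³
S = 92,751,800 / 9,794,000 = 9.4703 ‰

9.47 ‰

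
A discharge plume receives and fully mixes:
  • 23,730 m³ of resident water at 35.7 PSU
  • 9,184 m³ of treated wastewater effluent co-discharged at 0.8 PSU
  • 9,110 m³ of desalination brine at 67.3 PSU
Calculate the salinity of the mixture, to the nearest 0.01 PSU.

Weighted by volume,
salt = 23,730×35.7 + 9,184×0.8 + 9,110×67.3 = 847,161 + 7,347.2 + 613,103 = 1,467,611.2
volume = 23,730 + 9,184 + 9,110 = 42,024 m³
S = 1,467,611.2 / 42,024 = 34.9232 PSU

34.92 PSU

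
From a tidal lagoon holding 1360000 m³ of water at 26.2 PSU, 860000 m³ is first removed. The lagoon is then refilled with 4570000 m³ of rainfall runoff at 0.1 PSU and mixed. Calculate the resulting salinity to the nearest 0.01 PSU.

2.67 PSU

Remaining after removal: 500,000 m³ at 26.2 PSU (salt = 13,100,000)
After addition: salt = 13,100,000 + 4,570,000×0.1 = 13,557,000; volume = 5,070,000 m³
S = 13,557,000 / 5,070,000 = 2.674 PSU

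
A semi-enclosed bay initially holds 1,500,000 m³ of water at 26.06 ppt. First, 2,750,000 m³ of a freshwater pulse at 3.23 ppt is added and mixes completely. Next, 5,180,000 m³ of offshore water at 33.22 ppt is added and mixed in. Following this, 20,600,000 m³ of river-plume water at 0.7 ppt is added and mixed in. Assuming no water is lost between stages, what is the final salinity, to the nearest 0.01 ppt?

7.81 ppt

By conservation of dissolved salt,
Initial salt = 1,500,000×26.06 = 39,090,000
After stage 1: salt = 39,090,000 + 2,750,000×3.23 = 47,972,500; volume = 4,250,000 m³; S = 11.288 ppt
After stage 2: salt = 47,972,500 + 5,180,000×33.22 = 220,052,100; volume = 9,430,000 m³; S = 23.335 ppt
After stage 3: salt = 220,052,100 + 20,600,000×0.7 = 234,472,100; volume = 30,030,000 m³
S = 234,472,100 / 30,030,000 = 7.8079 ppt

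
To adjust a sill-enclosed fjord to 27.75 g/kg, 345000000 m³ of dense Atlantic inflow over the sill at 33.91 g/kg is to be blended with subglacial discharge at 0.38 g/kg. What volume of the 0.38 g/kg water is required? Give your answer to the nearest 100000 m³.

Salt balance: 345,000,000×33.91 + V×0.38 = (345,000,000+V)×27.75
11,698,950,000 + 0.38V = 9,573,750,000 + 27.75V
2,125,200,000 = 27.37V
V = 77,647,058.82 m³

77600000 m³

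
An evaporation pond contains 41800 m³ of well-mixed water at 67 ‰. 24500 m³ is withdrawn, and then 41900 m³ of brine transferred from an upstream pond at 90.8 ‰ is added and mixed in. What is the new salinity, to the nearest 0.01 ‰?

83.84 ‰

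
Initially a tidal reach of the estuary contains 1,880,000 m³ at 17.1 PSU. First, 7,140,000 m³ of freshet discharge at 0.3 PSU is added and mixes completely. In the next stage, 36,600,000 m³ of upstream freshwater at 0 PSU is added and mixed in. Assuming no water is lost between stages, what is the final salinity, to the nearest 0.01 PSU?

0.75 PSU

By conservation of dissolved salt,
Initial salt = 1,880,000×17.1 = 32,148,000
After stage 1: salt = 32,148,000 + 7,140,000×0.3 = 34,290,000; volume = 9,020,000 m³; S = 3.802 PSU
After stage 2: salt = 34,290,000 + 36,600,000×0 = 34,290,000; volume = 45,620,000 m³
S = 34,290,000 / 45,620,000 = 0.7516 PSU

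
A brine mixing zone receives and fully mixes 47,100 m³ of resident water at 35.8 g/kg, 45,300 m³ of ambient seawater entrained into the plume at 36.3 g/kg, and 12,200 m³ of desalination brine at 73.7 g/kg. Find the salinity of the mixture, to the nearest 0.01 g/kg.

Conserving salt mass:
salt = 47,100×35.8 + 45,300×36.3 + 12,200×73.7 = 1,686,180 + 1,644,390 + 899,140 = 4,229,710
volume = 47,100 + 45,300 + 12,200 = 104,600 m³
S = 4,229,710 / 104,600 = 40.437 g/kg

40.44 g/kg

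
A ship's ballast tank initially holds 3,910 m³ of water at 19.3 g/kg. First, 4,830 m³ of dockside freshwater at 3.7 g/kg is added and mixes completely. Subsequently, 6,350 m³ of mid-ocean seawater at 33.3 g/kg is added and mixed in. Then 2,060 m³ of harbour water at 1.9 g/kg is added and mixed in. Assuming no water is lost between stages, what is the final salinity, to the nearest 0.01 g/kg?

18.00 g/kg

By conservation of dissolved salt,
Initial salt = 3,910×19.3 = 75,463
After stage 1: salt = 75,463 + 4,830×3.7 = 93,334; volume = 8,740 m³; S = 10.679 g/kg
After stage 2: salt = 93,334 + 6,350×33.3 = 304,789; volume = 15,090 m³; S = 20.198 g/kg
After stage 3: salt = 304,789 + 2,060×1.9 = 308,703; volume = 17,150 m³
S = 308,703 / 17,150 = 18.0002 g/kg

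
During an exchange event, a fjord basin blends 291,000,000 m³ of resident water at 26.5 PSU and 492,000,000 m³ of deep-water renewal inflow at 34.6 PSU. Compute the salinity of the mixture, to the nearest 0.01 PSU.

Salt balance:
salt = 291,000,000×26.5 + 492,000,000×34.6 = 7,711,500,000 + 17,023,200,000 = 24,734,700,000
volume = 291,000,000 + 492,000,000 = 783,000,000 m³
S = 24,734,700,000 / 783,000,000 = 31.5897 PSU

31.59 PSU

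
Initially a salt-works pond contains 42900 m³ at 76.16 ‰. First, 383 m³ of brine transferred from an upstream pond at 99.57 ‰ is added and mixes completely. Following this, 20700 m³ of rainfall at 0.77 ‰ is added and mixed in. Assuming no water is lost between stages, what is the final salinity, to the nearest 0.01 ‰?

Salt balance:
Initial salt = 42,900×76.16 = 3,267,264
After stage 1: salt = 3,267,264 + 383×99.57 = 3,305,399.31; volume = 43,283 m³; S = 76.367 ‰
After stage 2: salt = 3,305,399.31 + 20,700×0.77 = 3,321,338.31; volume = 63,983 m³
S = 3,321,338.31 / 63,983 = 51.9097 ‰

51.91 ‰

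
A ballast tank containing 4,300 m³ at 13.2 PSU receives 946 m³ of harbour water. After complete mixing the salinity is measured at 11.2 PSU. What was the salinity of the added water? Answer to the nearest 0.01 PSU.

2.11 PSU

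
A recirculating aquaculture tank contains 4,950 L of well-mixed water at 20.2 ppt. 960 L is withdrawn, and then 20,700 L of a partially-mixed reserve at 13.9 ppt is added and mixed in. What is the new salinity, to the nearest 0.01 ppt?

Remaining after removal: 3,990 L at 20.2 ppt (salt = 80,598)
After addition: salt = 80,598 + 20,700×13.9 = 368,328; volume = 24,690 L
S = 368,328 / 24,690 = 14.9181 ppt

14.92 ppt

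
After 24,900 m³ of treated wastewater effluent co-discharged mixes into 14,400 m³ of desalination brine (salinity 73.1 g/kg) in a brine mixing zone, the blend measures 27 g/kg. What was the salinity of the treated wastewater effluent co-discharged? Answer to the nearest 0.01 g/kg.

Salt balance: 14,400×73.1 + 24,900×S = 39,300×27
1,052,640 + 24,900·S = 1,061,100
S = (1,061,100 − 1,052,640) / 24,900 = 0.3398 g/kg

0.34 g/kg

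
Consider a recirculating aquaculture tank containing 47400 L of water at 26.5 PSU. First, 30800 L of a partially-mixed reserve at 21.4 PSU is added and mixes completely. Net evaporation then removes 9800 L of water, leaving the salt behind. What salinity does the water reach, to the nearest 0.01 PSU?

After mixing: salt = 47,400×26.5 + 30,800×21.4 = 1,915,220; volume = 78,200 L
After evaporation: salt unchanged = 1,915,220; volume = 78,200 − 9,800 = 68,400 L
S = 1,915,220 / 68,400 = 28.0003 PSU

28.00 PSU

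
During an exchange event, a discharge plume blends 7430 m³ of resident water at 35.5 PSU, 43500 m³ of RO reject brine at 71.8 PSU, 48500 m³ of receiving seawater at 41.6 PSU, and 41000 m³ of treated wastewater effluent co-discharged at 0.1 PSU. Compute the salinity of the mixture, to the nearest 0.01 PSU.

38.52 PSU

By conservation of dissolved salt,
salt = 7,430×35.5 + 43,500×71.8 + 48,500×41.6 + 41,000×0.1 = 263,765 + 3,123,300 + 2,017,600 + 4,100 = 5,408,765
volume = 7,430 + 43,500 + 48,500 + 41,000 = 140,430 m³
S = 5,408,765 / 140,430 = 38.5157 PSU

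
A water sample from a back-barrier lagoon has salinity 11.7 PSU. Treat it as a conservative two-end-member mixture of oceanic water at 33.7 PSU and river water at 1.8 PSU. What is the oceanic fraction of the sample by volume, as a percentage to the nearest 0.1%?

Let g be the oceanic fraction. Salt balance per unit volume:
g×33.7 + (1−g)×1.8 = 11.7
g = (11.7 − 1.8) / (33.7 − 1.8) = 9.9/31.9 = 0.3103

31.0%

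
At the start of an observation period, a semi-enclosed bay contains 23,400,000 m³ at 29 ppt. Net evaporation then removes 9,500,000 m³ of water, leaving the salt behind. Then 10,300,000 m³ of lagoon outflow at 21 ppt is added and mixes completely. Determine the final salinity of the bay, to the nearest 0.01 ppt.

36.98 ppt

After evaporation: salt = 23,400,000×29 = 678,600,000; volume = 23,400,000 − 9,500,000 = 13,900,000 m³
After mixing: salt = 678,600,000 + 10,300,000×21 = 894,900,000; volume = 13,900,000 + 10,300,000 = 24,200,000 m³
S = 894,900,000 / 24,200,000 = 36.9793 ppt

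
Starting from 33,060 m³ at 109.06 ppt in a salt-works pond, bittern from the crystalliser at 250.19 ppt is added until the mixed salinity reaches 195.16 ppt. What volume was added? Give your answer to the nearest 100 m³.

Salt balance: 33,060×109.06 + V×250.19 = (33,060+V)×195.16
3,605,523.6 + 250.19V = 6,451,989.6 + 195.16V
2,846,466 = 55.03V
V = 51,725.71 m³

51700 m³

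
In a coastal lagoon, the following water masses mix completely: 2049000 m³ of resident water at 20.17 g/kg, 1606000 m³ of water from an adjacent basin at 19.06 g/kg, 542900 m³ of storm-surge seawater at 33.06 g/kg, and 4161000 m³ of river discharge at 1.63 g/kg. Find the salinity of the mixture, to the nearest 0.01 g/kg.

Mass of salt is conserved:
salt = 2,049,000×20.17 + 1,606,000×19.06 + 542,900×33.06 + 4,161,000×1.63 = 41,328,330 + 30,610,360 + 17,948,274 + 6,782,430 = 96,669,394
volume = 2,049,000 + 1,606,000 + 542,900 + 4,161,000 = 8,358,900 m³
S = 96,669,394 / 8,358,900 = 11.5648 g/kg

11.56 g/kg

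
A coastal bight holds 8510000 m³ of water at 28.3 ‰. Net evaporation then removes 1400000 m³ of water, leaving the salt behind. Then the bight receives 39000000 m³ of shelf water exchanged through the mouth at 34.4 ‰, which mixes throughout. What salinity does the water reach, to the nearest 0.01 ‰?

After evaporation: salt = 8,510,000×28.3 = 240,833,000; volume = 8,510,000 − 1,400,000 = 7,110,000 m³
After mixing: salt = 240,833,000 + 39,000,000×34.4 = 1,582,433,000; volume = 7,110,000 + 39,000,000 = 46,110,000 m³
S = 1,582,433,000 / 46,110,000 = 34.3187 ‰

34.32 ‰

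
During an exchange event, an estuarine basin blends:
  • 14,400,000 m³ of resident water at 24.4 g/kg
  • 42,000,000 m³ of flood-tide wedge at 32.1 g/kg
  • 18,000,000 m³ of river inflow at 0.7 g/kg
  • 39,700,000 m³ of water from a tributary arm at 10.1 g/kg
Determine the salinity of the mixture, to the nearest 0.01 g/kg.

18.52 g/kg

By conservation of dissolved salt,
salt = 14,400,000×24.4 + 42,000,000×32.1 + 18,000,000×0.7 + 39,700,000×10.1 = 351,360,000 + 1,348,200,000 + 12,600,000 + 400,970,000 = 2,113,130,000
volume = 14,400,000 + 42,000,000 + 18,000,000 + 39,700,000 = 114,100,000 m³
S = 2,113,130,000 / 114,100,000 = 18.52 g/kg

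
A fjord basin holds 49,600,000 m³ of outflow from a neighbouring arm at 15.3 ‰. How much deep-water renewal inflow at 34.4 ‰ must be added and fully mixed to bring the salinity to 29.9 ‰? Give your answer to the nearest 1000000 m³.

Salt balance: 49,600,000×15.3 + V×34.4 = (49,600,000+V)×29.9
758,880,000 + 34.4V = 1,483,040,000 + 29.9V
724,160,000 = 4.5V
V = 160,924,444.44 m³

161000000 m³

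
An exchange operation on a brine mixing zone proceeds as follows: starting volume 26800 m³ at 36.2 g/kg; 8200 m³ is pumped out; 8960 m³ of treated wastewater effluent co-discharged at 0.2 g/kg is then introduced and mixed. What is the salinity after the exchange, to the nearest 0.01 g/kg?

24.50 g/kg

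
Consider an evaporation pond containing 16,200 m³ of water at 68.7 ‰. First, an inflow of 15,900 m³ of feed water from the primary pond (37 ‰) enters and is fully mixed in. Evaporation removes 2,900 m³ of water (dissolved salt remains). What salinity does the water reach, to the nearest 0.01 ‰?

After mixing: salt = 16,200×68.7 + 15,900×37 = 1,701,240; volume = 32,100 m³
After evaporation: salt unchanged = 1,701,240; volume = 32,100 − 2,900 = 29,200 m³
S = 1,701,240 / 29,200 = 58.2616 ‰

58.26 ‰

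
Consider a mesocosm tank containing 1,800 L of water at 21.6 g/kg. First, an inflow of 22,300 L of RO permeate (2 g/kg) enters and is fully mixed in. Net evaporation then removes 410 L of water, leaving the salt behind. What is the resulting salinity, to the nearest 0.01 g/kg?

After mixing: salt = 1,800×21.6 + 22,300×2 = 83,480; volume = 24,100 L
After evaporation: salt unchanged = 83,480; volume = 24,100 − 410 = 23,690 L
S = 83,480 / 23,690 = 3.5238 g/kg

3.52 g/kg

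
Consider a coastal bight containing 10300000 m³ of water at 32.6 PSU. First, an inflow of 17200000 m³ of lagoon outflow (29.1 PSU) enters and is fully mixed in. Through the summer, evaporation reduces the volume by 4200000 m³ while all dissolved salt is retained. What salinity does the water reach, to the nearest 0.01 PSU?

After mixing: salt = 10,300,000×32.6 + 17,200,000×29.1 = 836,300,000; volume = 27,500,000 m³
After evaporation: salt unchanged = 836,300,000; volume = 27,500,000 − 4,200,000 = 23,300,000 m³
S = 836,300,000 / 23,300,000 = 35.8927 PSU

35.89 PSU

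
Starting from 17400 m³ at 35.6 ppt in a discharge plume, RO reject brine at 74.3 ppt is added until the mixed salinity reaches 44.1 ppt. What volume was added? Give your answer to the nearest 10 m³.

4900 m³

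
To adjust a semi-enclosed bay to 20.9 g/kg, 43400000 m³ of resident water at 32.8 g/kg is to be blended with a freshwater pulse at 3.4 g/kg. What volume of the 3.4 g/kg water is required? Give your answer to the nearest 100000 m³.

29500000 m³

Salt balance: 43,400,000×32.8 + V×3.4 = (43,400,000+V)×20.9
1,423,520,000 + 3.4V = 907,060,000 + 20.9V
516,460,000 = 17.5V
V = 29,512,000 m³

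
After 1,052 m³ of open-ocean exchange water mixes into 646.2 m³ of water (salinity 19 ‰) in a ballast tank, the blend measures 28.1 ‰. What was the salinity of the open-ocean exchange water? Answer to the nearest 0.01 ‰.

Salt balance: 646.2×19 + 1,052×S = 1,698.2×28.1
12,277.8 + 1,052·S = 47,719.42
S = (47,719.42 − 12,277.8) / 1,052 = 33.6898 ‰

33.69 ‰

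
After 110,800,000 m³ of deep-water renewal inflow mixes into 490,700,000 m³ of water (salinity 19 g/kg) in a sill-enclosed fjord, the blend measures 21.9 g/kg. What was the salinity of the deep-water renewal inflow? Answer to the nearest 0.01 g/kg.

Salt balance: 490,700,000×19 + 110,800,000×S = 601,500,000×21.9
9,323,300,000 + 110,800,000·S = 13,172,850,000
S = (13,172,850,000 − 9,323,300,000) / 110,800,000 = 34.7432 g/kg

34.74 g/kg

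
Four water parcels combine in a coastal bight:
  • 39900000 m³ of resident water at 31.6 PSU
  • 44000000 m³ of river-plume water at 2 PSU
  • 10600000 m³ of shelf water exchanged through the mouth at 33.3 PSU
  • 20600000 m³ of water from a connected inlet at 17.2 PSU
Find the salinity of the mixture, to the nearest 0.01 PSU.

Total salt / total volume:
salt = 39,900,000×31.6 + 44,000,000×2 + 10,600,000×33.3 + 20,600,000×17.2 = 1,260,840,000 + 88,000,000 + 352,980,000 + 354,320,000 = 2,056,140,000
volume = 39,900,000 + 44,000,000 + 10,600,000 + 20,600,000 = 115,100,000 m³
S = 2,056,140,000 / 115,100,000 = 17.8639 PSU

17.86 PSU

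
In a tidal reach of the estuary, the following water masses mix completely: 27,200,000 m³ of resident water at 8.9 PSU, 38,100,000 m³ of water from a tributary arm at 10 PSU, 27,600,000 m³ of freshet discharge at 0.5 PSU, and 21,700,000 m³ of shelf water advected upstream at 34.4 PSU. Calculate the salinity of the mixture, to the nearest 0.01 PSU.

12.07 PSU

Total salt / total volume:
salt = 27,200,000×8.9 + 38,100,000×10 + 27,600,000×0.5 + 21,700,000×34.4 = 242,080,000 + 381,000,000 + 13,800,000 + 746,480,000 = 1,383,360,000
volume = 27,200,000 + 38,100,000 + 27,600,000 + 21,700,000 = 114,600,000 m³
S = 1,383,360,000 / 114,600,000 = 12.0712 PSU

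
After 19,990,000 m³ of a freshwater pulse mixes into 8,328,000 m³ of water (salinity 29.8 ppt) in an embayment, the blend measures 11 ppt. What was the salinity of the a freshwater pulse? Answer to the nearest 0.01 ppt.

3.17 ppt

Salt balance: 8,328,000×29.8 + 19,990,000×S = 28,318,000×11
248,174,400 + 19,990,000·S = 311,498,000
S = (311,498,000 − 248,174,400) / 19,990,000 = 3.1678 ppt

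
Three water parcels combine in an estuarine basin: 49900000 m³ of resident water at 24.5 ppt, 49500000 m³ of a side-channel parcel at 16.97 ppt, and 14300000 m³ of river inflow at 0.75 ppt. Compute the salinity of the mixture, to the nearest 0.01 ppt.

18.23 ppt

Salt balance:
salt = 49,900,000×24.5 + 49,500,000×16.97 + 14,300,000×0.75 = 1,222,550,000 + 840,015,000 + 10,725,000 = 2,073,290,000
volume = 49,900,000 + 49,500,000 + 14,300,000 = 113,700,000 m³
S = 2,073,290,000 / 113,700,000 = 18.2347 ppt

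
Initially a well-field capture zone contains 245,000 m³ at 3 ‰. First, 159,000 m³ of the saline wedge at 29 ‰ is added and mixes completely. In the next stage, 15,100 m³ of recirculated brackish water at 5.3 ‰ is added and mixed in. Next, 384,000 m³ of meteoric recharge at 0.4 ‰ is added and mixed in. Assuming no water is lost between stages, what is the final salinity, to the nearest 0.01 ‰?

6.95 ‰

Salt balance:
Initial salt = 245,000×3 = 735,000
After stage 1: salt = 735,000 + 159,000×29 = 5,346,000; volume = 404,000 m³; S = 13.233 ‰
After stage 2: salt = 5,346,000 + 15,100×5.3 = 5,426,030; volume = 419,100 m³; S = 12.947 ‰
After stage 3: salt = 5,426,030 + 384,000×0.4 = 5,579,630; volume = 803,100 m³
S = 5,579,630 / 803,100 = 6.9476 ‰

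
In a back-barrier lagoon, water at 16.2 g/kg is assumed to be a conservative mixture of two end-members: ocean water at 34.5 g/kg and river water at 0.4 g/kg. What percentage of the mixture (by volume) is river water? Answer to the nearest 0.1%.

53.7%

Let f be the freshwater fraction. Salt balance per unit volume:
f×0.4 + (1−f)×34.5 = 16.2
f = (34.5 − 16.2) / (34.5 − 0.4) = 18.3/34.1 = 0.5367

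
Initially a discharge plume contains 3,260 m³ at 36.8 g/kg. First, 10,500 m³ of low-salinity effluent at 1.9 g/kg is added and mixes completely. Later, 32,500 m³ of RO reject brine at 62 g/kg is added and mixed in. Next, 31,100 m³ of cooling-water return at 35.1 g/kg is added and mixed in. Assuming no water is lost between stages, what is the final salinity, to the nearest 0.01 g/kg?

41.97 g/kg

By conservation of dissolved salt,
Initial salt = 3,260×36.8 = 119,968
After stage 1: salt = 119,968 + 10,500×1.9 = 139,918; volume = 13,760 m³; S = 10.168 g/kg
After stage 2: salt = 139,918 + 32,500×62 = 2,154,918; volume = 46,260 m³; S = 46.583 g/kg
After stage 3: salt = 2,154,918 + 31,100×35.1 = 3,246,528; volume = 77,360 m³
S = 3,246,528 / 77,360 = 41.9665 g/kg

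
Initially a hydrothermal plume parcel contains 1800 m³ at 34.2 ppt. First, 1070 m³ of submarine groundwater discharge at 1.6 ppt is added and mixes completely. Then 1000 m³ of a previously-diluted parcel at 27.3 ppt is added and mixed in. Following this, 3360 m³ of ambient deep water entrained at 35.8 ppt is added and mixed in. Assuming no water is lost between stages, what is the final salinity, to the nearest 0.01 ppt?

By conservation of dissolved salt,
Initial salt = 1,800×34.2 = 61,560
After stage 1: salt = 61,560 + 1,070×1.6 = 63,272; volume = 2,870 m³; S = 22.046 ppt
After stage 2: salt = 63,272 + 1,000×27.3 = 90,572; volume = 3,870 m³; S = 23.404 ppt
After stage 3: salt = 90,572 + 3,360×35.8 = 210,860; volume = 7,230 m³
S = 210,860 / 7,230 = 29.1646 ppt

29.16 ppt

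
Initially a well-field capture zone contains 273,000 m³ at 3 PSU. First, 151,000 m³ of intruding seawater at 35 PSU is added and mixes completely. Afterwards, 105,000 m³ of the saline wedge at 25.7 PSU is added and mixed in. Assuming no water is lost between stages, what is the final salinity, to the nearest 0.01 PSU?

16.64 PSU

Conserving salt mass:
Initial salt = 273,000×3 = 819,000
After stage 1: salt = 819,000 + 151,000×35 = 6,104,000; volume = 424,000 m³; S = 14.396 PSU
After stage 2: salt = 6,104,000 + 105,000×25.7 = 8,802,500; volume = 529,000 m³
S = 8,802,500 / 529,000 = 16.6399 PSU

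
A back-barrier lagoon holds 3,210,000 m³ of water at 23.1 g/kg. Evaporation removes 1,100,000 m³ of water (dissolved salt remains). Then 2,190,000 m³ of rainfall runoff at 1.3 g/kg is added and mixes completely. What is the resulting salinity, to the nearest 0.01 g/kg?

17.91 g/kg

After evaporation: salt = 3,210,000×23.1 = 74,151,000; volume = 3,210,000 − 1,100,000 = 2,110,000 m³
After mixing: salt = 74,151,000 + 2,190,000×1.3 = 76,998,000; volume = 2,110,000 + 2,190,000 = 4,300,000 m³
S = 76,998,000 / 4,300,000 = 17.9065 g/kg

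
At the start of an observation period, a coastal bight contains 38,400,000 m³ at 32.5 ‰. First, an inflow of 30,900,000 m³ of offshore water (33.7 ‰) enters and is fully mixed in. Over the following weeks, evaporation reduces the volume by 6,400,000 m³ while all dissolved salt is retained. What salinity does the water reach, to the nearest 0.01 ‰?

36.40 ‰

After mixing: salt = 38,400,000×32.5 + 30,900,000×33.7 = 2,289,330,000; volume = 69,300,000 m³
After evaporation: salt unchanged = 2,289,330,000; volume = 69,300,000 − 6,400,000 = 62,900,000 m³
S = 2,289,330,000 / 62,900,000 = 36.3963 ‰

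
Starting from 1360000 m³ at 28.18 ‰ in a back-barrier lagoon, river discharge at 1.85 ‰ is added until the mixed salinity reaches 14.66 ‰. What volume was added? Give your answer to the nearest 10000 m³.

Salt balance: 1,360,000×28.18 + V×1.85 = (1,360,000+V)×14.66
38,324,800 + 1.85V = 19,937,600 + 14.66V
18,387,200 = 12.81V
V = 1,435,378.61 m³

1440000 m³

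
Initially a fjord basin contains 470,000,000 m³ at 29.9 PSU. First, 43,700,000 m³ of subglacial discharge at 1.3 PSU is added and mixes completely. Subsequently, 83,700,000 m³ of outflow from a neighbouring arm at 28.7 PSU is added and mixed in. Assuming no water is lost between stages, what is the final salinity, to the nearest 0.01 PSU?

27.64 PSU

By conservation of dissolved salt,
Initial salt = 470,000,000×29.9 = 14,053,000,000
After stage 1: salt = 14,053,000,000 + 43,700,000×1.3 = 14,109,810,000; volume = 513,700,000 m³; S = 27.467 PSU
After stage 2: salt = 14,109,810,000 + 83,700,000×28.7 = 16,512,000,000; volume = 597,400,000 m³
S = 16,512,000,000 / 597,400,000 = 27.6398 PSU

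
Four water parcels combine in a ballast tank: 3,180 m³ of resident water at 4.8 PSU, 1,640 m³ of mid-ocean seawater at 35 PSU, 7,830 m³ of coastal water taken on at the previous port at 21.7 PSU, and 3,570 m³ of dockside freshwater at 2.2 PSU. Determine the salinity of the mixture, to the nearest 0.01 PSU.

Conserving salt mass:
salt = 3,180×4.8 + 1,640×35 + 7,830×21.7 + 3,570×2.2 = 15,264 + 57,400 + 169,911 + 7,854 = 250,429
volume = 3,180 + 1,640 + 7,830 + 3,570 = 16,220 m³
S = 250,429 / 16,220 = 15.4395 PSU

15.44 PSU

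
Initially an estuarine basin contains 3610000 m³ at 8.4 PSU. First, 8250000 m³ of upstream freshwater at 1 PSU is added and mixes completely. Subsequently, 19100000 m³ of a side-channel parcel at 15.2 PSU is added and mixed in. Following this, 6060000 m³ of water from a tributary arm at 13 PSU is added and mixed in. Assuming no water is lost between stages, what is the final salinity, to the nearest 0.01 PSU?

11.01 PSU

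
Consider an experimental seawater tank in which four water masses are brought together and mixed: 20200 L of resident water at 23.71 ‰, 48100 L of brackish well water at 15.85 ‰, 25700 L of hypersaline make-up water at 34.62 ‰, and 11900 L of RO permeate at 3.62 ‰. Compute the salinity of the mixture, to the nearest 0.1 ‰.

20.5 ‰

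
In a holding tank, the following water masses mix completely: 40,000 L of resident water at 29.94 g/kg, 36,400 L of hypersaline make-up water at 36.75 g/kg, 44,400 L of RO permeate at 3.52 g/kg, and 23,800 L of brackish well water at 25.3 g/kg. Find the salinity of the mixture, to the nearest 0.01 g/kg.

22.78 g/kg

Weighted by volume,
salt = 40,000×29.94 + 36,400×36.75 + 44,400×3.52 + 23,800×25.3 = 1,197,600 + 1,337,700 + 156,288 + 602,140 = 3,293,728
volume = 40,000 + 36,400 + 44,400 + 23,800 = 144,600 L
S = 3,293,728 / 144,600 = 22.7782 g/kg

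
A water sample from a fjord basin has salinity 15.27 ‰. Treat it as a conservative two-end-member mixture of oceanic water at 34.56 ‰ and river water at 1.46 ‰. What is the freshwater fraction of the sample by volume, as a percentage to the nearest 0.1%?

58.3%

Let f be the freshwater fraction. Salt balance per unit volume:
f×1.46 + (1−f)×34.56 = 15.27
f = (34.56 − 15.27) / (34.56 − 1.46) = 19.29/33.1 = 0.5828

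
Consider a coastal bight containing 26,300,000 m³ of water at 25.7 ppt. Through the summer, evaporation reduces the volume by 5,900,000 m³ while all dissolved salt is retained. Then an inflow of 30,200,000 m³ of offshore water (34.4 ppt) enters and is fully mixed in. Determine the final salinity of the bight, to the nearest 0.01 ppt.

33.89 ppt

After evaporation: salt = 26,300,000×25.7 = 675,910,000; volume = 26,300,000 − 5,900,000 = 20,400,000 m³
After mixing: salt = 675,910,000 + 30,200,000×34.4 = 1,714,790,000; volume = 20,400,000 + 30,200,000 = 50,600,000 m³
S = 1,714,790,000 / 50,600,000 = 33.8891 ppt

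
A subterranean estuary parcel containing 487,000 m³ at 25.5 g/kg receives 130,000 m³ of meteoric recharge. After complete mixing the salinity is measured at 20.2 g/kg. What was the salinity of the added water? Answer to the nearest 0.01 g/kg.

0.35 g/kg

Salt balance: 487,000×25.5 + 130,000×S = 617,000×20.2
12,418,500 + 130,000·S = 12,463,400
S = (12,463,400 − 12,418,500) / 130,000 = 0.3454 g/kg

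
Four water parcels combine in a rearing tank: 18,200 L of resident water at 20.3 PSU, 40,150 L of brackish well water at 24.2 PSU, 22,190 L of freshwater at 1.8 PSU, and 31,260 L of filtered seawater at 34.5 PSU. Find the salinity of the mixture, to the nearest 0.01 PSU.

Total salt / total volume:
salt = 18,200×20.3 + 40,150×24.2 + 22,190×1.8 + 31,260×34.5 = 369,460 + 971,630 + 39,942 + 1,078,470 = 2,459,502
volume = 18,200 + 40,150 + 22,190 + 31,260 = 111,800 L
S = 2,459,502 / 111,800 = 21.9991 PSU

22.00 PSU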